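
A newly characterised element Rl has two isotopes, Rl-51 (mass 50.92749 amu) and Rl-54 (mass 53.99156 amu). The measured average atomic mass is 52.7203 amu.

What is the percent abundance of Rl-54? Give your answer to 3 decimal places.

With x = fraction of Rl-51 (so Rl-54 is 1 − x):
50.92749·x + 53.99156·(1 − x) = 52.7203
(50.92749 − 53.99156)·x = 52.7203 − 53.99156
x = -1.27126 / -3.06407 = 0.41489 → 41.489% Rl-51, 58.511% Rl-54.

58.511%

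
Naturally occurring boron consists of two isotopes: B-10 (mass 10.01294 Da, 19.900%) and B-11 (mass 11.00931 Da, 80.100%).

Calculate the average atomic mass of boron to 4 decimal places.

Average mass = Σ (abundance × isotope mass) = 0.19900 × 10.01294 + 0.80100 × 11.00931
= 1.992575 + 8.818457 = 10.811032 Da

10.8110 Da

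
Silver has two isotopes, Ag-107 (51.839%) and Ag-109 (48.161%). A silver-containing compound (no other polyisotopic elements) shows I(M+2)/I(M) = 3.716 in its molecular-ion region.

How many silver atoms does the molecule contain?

4

The M+2/M ratio from n Ag atoms is n · q/p = n · 0.48161/0.51839.
n = 3.716 × 0.51839/0.48161 = 4.00 ≈ 4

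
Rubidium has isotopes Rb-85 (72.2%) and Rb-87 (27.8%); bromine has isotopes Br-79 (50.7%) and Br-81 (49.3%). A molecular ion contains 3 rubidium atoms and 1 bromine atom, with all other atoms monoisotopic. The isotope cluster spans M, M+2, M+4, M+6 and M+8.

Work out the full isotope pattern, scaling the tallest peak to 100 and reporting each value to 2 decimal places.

47.00 : 100.00 : 73.70 : 23.01 : 2.61

Rubidium pattern (n=3): 0.37636705 : 0.43475086 : 0.16739714 : 0.02148495
Bromine pattern (n=1): 0.5070 : 0.4930
Convolve the two distributions (both contribute in 2-u steps):
  M: 0.37636705×0.5070 = 0.190818
  M+2: 0.37636705×0.4930 + 0.43475086×0.5070 = 0.405968
  M+4: 0.43475086×0.4930 + 0.16739714×0.5070 = 0.299203
  M+6: 0.16739714×0.4930 + 0.02148495×0.5070 = 0.093420
  M+8: 0.02148495×0.4930 = 0.010592
Scale to base peak (0.405968) = 100: 47.00 : 100.00 : 73.70 : 23.01 : 2.61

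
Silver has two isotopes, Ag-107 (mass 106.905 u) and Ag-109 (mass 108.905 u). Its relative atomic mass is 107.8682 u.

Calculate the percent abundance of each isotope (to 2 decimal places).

Let x be the fractional abundance of Ag-107; then Ag-109 has abundance 1 − x.
106.905·x + 108.905·(1 − x) = 107.8682
(106.905 − 108.905)·x = 107.8682 − 108.905
x = -1.0368 / -2.000 = 0.51840 → 51.84% Ag-107, 48.16% Ag-109.

Ag-107: 51.84%, Ag-109: 48.16%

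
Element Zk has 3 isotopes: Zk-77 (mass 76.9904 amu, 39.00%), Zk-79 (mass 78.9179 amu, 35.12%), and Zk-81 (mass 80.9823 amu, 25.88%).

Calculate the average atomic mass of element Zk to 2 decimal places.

78.70 amu

Weight each isotope mass by its fractional abundance: 0.3900 × 76.9904 + 0.3512 × 78.9179 + 0.2588 × 80.9823
= 30.02626 + 27.71597 + 20.95822 = 78.70045 amu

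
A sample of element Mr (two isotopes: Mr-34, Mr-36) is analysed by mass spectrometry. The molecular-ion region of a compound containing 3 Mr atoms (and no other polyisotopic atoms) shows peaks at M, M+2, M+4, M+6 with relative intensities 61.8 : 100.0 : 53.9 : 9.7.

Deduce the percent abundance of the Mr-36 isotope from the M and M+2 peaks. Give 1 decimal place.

Write p for the Mr-34 fraction. I(M+2)/I(M) = [C(3,1)·p^2·(1−p)] / p^3 = 3·(1−p)/p = 100.0/61.8 = 1.6181
(1−p)/p = 1.6181/3 = 0.5394  ⇒  p = 1/(1 + 0.5394) = 0.6496
Mr-34: 65.0%, Mr-36: 35.0%.

35.0%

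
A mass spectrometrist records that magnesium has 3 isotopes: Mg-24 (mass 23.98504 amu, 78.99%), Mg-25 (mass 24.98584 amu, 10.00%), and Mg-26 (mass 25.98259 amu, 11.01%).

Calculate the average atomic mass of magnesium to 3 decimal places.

24.305 amu

Average mass = Σ (abundance × isotope mass) = 0.7899 × 23.98504 + 0.1000 × 24.98584 + 0.1101 × 25.98259
= 18.945783 + 2.498584 + 2.860683 = 24.305050 amu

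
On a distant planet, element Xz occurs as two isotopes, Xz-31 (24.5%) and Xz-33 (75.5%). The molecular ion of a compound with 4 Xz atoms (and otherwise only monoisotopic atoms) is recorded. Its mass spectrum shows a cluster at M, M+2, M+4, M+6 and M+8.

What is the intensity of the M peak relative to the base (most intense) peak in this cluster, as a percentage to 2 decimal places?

0.85%

(0.245 + 0.755)^4 gives M 0.0036, M+2 0.0444, M+4 0.2053, M+6 0.4218, M+8 0.3249; the largest is M+6.
P(M+6) = C(4,3) × 0.245^1 × 0.755^3 = 4 × 0.2450 × 0.43036887 = 0.421761 (base)
P(M) = C(4,0) × 0.245^4 × 0.755^0 = 1 × 0.003603 × 1.0000 = 0.003603
Relative intensity = 0.003603 / 0.421761 × 100 = 0.85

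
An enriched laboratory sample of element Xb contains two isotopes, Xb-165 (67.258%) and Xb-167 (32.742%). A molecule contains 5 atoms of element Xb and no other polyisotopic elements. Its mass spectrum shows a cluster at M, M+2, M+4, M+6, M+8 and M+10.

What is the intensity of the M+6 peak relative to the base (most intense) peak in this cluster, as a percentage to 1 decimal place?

47.4%

Term probabilities: M 0.1376, M+2 0.3350, M+4 0.3262, M+6 0.1588, M+8 0.0386, M+10 0.0038. Base peak = M+2.
P(M+2) = C(5,1) × 0.67258^4 × 0.32742^1 = 5 × 0.20463306 × 0.32742 = 0.335005 (base)
P(M+6) = C(5,3) × 0.67258^2 × 0.32742^3 = 10 × 0.45236386 × 0.03510069 = 0.158783
Relative intensity = 0.158783 / 0.335005 × 100 = 47.4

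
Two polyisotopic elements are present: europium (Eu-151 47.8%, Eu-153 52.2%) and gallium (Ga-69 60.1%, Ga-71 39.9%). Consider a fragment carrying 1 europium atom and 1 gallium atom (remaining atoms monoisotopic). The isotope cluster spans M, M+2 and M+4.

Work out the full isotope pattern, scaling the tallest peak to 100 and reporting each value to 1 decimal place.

Europium pattern (n=1): 0.4780 : 0.5220
Gallium pattern (n=1): 0.6010 : 0.3990
Convolve the two distributions (both contribute in 2-u steps):
  M: 0.4780×0.6010 = 0.287278
  M+2: 0.4780×0.3990 + 0.5220×0.6010 = 0.504444
  M+4: 0.5220×0.3990 = 0.208278
Scale to base peak (0.504444) = 100: 56.9 : 100.0 : 41.3

56.9 : 100.0 : 41.3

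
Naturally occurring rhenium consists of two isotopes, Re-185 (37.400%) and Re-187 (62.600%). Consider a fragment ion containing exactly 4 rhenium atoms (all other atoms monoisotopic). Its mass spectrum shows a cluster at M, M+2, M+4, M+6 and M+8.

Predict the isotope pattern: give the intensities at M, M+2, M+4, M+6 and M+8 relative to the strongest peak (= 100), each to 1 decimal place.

Each Re atom is independently Re-185 (p = 0.37400) or Re-187 (q = 0.62600); the cluster is the binomial expansion (p + q)^4.
P(M) = 0.37400^4 = 0.019565
P(M+2) = 4 × 0.37400^3 × 0.62600^1 = 0.130993
P(M+4) = 6 × 0.37400^2 × 0.62600^2 = 0.328884
P(M+6) = 4 × 0.37400^1 × 0.62600^3 = 0.366990
P(M+8) = 0.62600^4 = 0.153567
The M+6 peak is largest (0.366990); scaling to 100 gives 5.3 : 35.7 : 89.6 : 100.0 : 41.8.

5.3 : 35.7 : 89.6 : 100.0 : 41.8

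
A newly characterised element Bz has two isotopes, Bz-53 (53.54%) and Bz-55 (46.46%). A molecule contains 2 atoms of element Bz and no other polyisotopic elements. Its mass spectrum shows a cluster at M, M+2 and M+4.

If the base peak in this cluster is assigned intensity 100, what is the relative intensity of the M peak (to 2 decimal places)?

(0.5354 + 0.4646)^2 gives M 0.2867, M+2 0.4975, M+4 0.2159; the largest is M+2.
P(M+2) = C(2,1) × 0.5354^1 × 0.4646^1 = 2 × 0.5354 × 0.4646 = 0.497494 (base)
P(M) = C(2,0) × 0.5354^2 × 0.4646^0 = 1 × 0.28665316 × 1.0000 = 0.286653
Relative intensity = 0.286653 / 0.497494 × 100 = 57.62

57.62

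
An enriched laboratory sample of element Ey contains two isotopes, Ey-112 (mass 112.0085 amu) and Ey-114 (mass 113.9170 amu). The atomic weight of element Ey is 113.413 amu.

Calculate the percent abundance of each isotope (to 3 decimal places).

With x = fraction of Ey-112 (so Ey-114 is 1 − x):
112.0085·x + 113.9170·(1 − x) = 113.413
(112.0085 − 113.9170)·x = 113.413 − 113.9170
x = -0.5040 / -1.9085 = 0.26408 → 26.408% Ey-112, 73.592% Ey-114.

Ey-112: 26.408%, Ey-114: 73.592%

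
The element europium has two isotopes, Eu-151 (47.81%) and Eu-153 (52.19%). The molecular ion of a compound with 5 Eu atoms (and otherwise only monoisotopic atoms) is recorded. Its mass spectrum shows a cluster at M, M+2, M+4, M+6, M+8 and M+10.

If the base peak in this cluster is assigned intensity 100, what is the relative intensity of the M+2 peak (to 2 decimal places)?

Term probabilities: M 0.0250, M+2 0.1363, M+4 0.2977, M+6 0.3249, M+8 0.1774, M+10 0.0387. Base peak = M+6.
P(M+6) = C(5,3) × 0.4781^2 × 0.5219^3 = 10 × 0.22857961 × 0.14215492 = 0.324937 (base)
P(M+2) = C(5,1) × 0.4781^4 × 0.5219^1 = 5 × 0.05224864 × 0.5219 = 0.136343
Relative intensity = 0.136343 / 0.324937 × 100 = 41.96

41.96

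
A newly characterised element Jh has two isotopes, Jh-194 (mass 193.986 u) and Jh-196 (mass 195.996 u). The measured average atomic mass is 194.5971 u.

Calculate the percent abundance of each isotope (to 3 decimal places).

Let x be the fractional abundance of Jh-194; then Jh-196 has abundance 1 − x.
193.986·x + 195.996·(1 − x) = 194.5971
(193.986 − 195.996)·x = 194.5971 − 195.996
x = -1.3989 / -2.010 = 0.69597 → 69.597% Jh-194, 30.403% Jh-196.

Jh-194: 69.597%, Jh-196: 30.403%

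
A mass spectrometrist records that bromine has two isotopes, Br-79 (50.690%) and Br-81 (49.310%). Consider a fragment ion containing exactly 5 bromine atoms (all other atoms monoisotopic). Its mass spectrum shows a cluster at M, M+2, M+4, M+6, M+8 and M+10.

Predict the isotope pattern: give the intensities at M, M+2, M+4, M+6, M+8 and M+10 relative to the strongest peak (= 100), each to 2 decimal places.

10.57 : 51.40 : 100.00 : 97.28 : 47.31 : 9.21

The 5 Br atoms are independent, so intensities follow the terms of (0.50690 + 0.49310)^5.
P(M) = 0.50690^5 = 0.033467
P(M+2) = 5 × 0.50690^4 × 0.49310^1 = 0.162777
P(M+4) = 10 × 0.50690^3 × 0.49310^2 = 0.316692
P(M+6) = 10 × 0.50690^2 × 0.49310^3 = 0.308070
P(M+8) = 5 × 0.50690^1 × 0.49310^4 = 0.149842
P(M+10) = 0.49310^5 = 0.029152
The M+4 peak is largest (0.316692); scaling to 100 gives 10.57 : 51.40 : 100.00 : 97.28 : 47.31 : 9.21.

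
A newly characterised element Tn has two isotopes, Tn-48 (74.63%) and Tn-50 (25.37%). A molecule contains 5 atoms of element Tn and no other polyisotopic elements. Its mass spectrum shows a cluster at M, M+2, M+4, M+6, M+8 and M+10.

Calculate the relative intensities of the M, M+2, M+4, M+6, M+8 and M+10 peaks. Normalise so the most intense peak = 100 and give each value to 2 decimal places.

58.83 : 100.00 : 67.99 : 23.11 : 3.93 : 0.27

The 5 Tn atoms are independent, so intensities follow the terms of (0.7463 + 0.2537)^5.
P(M) = 0.7463^5 = 0.231509
P(M+2) = 5 × 0.7463^4 × 0.2537^1 = 0.393500
P(M+4) = 10 × 0.7463^3 × 0.2537^2 = 0.267535
P(M+6) = 10 × 0.7463^2 × 0.2537^3 = 0.090947
P(M+8) = 5 × 0.7463^1 × 0.2537^4 = 0.015458
P(M+10) = 0.2537^5 = 0.001051
The M+2 peak is largest (0.393500); scaling to 100 gives 58.83 : 100.00 : 67.99 : 23.11 : 3.93 : 0.27.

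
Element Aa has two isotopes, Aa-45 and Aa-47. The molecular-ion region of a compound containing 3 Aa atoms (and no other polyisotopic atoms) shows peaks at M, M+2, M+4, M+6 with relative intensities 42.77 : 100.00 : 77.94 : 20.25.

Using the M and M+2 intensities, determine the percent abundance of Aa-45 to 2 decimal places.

If p is the fraction of Aa that is Aa-45, then I(M+2)/I(M) = [C(3,1)·p^2·(1−p)] / p^3 = 3·(1−p)/p = 100.00/42.77 = 2.3381
(1−p)/p = 2.3381/3 = 0.7794  ⇒  p = 1/(1 + 0.7794) = 0.5620
Aa-45: 56.20%, Aa-47: 43.80%.

56.20%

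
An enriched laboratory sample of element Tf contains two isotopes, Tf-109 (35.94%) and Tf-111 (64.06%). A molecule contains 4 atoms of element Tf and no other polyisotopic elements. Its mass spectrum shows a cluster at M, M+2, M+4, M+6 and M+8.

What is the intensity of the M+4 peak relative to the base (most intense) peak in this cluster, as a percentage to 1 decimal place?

Term probabilities: M 0.0167, M+2 0.1190, M+4 0.3180, M+6 0.3779, M+8 0.1684. Base peak = M+6.
P(M+6) = C(4,3) × 0.3594^1 × 0.6406^3 = 4 × 0.3594 × 0.26288197 = 0.377919 (base)
P(M+4) = C(4,2) × 0.3594^2 × 0.6406^2 = 6 × 0.12916836 × 0.41036836 = 0.318040
Relative intensity = 0.318040 / 0.377919 × 100 = 84.2

84.2%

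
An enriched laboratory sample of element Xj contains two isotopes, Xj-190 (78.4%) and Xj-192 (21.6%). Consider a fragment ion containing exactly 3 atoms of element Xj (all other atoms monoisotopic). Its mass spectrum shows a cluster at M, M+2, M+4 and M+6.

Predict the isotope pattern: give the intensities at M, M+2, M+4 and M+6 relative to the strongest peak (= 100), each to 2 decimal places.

100.00 : 82.65 : 22.77 : 2.09

Expanding (0.784 + 0.216)^3:
P(M) = 0.784^3 = 0.481890
P(M+2) = 3 × 0.784^2 × 0.216^1 = 0.398297
P(M+4) = 3 × 0.784^1 × 0.216^2 = 0.109735
P(M+6) = 0.216^3 = 0.010078
The M peak is largest (0.481890); scaling to 100 gives 100.00 : 82.65 : 22.77 : 2.09.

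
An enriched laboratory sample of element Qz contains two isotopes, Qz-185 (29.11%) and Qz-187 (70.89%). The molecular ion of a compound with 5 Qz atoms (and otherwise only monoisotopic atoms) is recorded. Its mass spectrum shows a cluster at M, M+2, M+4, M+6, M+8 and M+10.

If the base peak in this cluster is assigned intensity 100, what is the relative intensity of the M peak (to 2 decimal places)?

0.57

Binomial terms of (0.2911 + 0.7089)^5: M 0.0021, M+2 0.0255, M+4 0.1240, M+6 0.3019, M+8 0.3676, M+10 0.1790 → M+8 is the base peak.
P(M+8) = C(5,4) × 0.2911^1 × 0.7089^4 = 5 × 0.2911 × 0.25254566 = 0.367580 (base)
P(M) = C(5,0) × 0.2911^5 × 0.7089^0 = 1 × 0.00209031 × 1.0000 = 0.002090
Relative intensity = 0.002090 / 0.367580 × 100 = 0.57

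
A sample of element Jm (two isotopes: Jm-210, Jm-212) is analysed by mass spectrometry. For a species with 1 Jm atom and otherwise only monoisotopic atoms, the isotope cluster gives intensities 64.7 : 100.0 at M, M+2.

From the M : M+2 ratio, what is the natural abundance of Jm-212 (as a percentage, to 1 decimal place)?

60.7%

If p is the fraction of Jm that is Jm-210, then I(M+2)/I(M) = [C(1,1)·p^0·(1−p)] / p^1 = 1·(1−p)/p = 100.0/64.7 = 1.5456
(1−p)/p = 1.5456/1 = 1.5456  ⇒  p = 1/(1 + 1.5456) = 0.3928
Jm-210: 39.3%, Jm-212: 60.7%.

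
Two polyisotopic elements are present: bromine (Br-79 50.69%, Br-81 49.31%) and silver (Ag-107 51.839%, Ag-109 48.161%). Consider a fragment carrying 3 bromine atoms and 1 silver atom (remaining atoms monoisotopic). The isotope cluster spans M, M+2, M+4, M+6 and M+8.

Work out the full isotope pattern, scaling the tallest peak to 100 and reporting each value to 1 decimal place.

18.0 : 69.3 : 100.0 : 64.1 : 15.4

Bromine pattern (n=3): 0.13024674 : 0.3801026 : 0.36975457 : 0.11989609
Silver pattern (n=1): 0.51839 : 0.48161
Convolve the two distributions (both contribute in 2-u steps):
  M: 0.13024674×0.51839 = 0.067519
  M+2: 0.13024674×0.48161 + 0.3801026×0.51839 = 0.259770
  M+4: 0.3801026×0.48161 + 0.36975457×0.51839 = 0.374738
  M+6: 0.36975457×0.48161 + 0.11989609×0.51839 = 0.240230
  M+8: 0.11989609×0.48161 = 0.057743
Scale to base peak (0.374738) = 100: 18.0 : 69.3 : 100.0 : 64.1 : 15.4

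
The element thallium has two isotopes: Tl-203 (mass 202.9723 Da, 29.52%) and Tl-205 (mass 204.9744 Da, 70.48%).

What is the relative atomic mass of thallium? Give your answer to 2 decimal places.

204.38 Da

Ar = Σ fᵢ·mᵢ = 0.2952 × 202.9723 + 0.7048 × 204.9744
= 59.91742 + 144.46596 = 204.38338 Da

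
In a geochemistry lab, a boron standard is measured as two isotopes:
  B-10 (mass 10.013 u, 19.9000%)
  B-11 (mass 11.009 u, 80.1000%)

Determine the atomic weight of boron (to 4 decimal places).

10.8108 u

Ar = Σ fᵢ·mᵢ = 0.199000 × 10.013 + 0.801000 × 11.009
= 1.99259 + 8.81821 = 10.81080 u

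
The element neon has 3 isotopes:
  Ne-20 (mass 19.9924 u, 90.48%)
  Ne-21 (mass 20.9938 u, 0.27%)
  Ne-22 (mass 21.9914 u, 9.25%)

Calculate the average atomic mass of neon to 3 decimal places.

20.180 u

The abundance-weighted mean is 0.9048 × 19.9924 + 0.0027 × 20.9938 + 0.0925 × 21.9914
= 18.08912 + 0.05668 + 2.03420 = 20.18000 u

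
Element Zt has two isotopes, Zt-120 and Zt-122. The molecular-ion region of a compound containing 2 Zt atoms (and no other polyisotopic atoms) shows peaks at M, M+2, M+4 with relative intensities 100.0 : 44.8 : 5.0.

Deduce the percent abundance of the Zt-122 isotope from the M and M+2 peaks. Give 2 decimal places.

18.30%

Let p = fractional abundance of Zt-120. I(M+2)/I(M) = [C(2,1)·p^1·(1−p)] / p^2 = 2·(1−p)/p = 44.8/100.0 = 0.4480
(1−p)/p = 0.4480/2 = 0.2240  ⇒  p = 1/(1 + 0.2240) = 0.8170
Zt-120: 81.70%, Zt-122: 18.30%.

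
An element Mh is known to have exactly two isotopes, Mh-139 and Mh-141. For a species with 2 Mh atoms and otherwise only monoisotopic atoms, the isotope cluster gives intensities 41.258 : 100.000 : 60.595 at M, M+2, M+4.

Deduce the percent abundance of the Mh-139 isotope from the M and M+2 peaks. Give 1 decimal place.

45.2%

Write p for the Mh-139 fraction. I(M+2)/I(M) = [C(2,1)·p^1·(1−p)] / p^2 = 2·(1−p)/p = 100.000/41.258 = 2.4238
(1−p)/p = 2.4238/2 = 1.2119  ⇒  p = 1/(1 + 1.2119) = 0.4521
Mh-139: 45.2%, Mh-141: 54.8%.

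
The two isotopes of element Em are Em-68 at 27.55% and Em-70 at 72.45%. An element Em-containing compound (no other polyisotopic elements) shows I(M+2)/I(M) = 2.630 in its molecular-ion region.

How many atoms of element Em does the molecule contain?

For n independent Em atoms, I(M+2)/I(M) = n · (abundance Em-70) / (abundance Em-68) = n · 0.7245/0.2755.
n = 2.630 × 0.2755/0.7245 = 1.00 ≈ 1

1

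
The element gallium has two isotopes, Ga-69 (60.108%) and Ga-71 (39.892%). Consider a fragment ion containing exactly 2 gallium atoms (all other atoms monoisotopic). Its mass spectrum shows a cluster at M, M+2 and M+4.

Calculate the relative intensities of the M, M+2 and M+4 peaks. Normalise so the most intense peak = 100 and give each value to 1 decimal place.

75.3 : 100.0 : 33.2

Expanding (0.60108 + 0.39892)^2:
P(M) = 0.60108^2 = 0.361297
P(M+2) = 2 × 0.60108^1 × 0.39892^1 = 0.479566
P(M+4) = 0.39892^2 = 0.159137
The M+2 peak is largest (0.479566); scaling to 100 gives 75.3 : 100.0 : 33.2.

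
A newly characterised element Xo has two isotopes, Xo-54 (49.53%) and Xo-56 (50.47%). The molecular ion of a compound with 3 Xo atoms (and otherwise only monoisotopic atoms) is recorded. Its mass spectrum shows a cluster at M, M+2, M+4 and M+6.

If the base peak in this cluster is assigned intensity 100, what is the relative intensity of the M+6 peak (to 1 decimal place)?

Binomial terms of (0.4953 + 0.5047)^3: M 0.1215, M+2 0.3714, M+4 0.3785, M+6 0.1286 → M+4 is the base peak.
P(M+4) = C(3,2) × 0.4953^1 × 0.5047^2 = 3 × 0.4953 × 0.25472209 = 0.378492 (base)
P(M+6) = C(3,3) × 0.4953^0 × 0.5047^3 = 1 × 1.0000 × 0.12855824 = 0.128558
Relative intensity = 0.128558 / 0.378492 × 100 = 34.0

34.0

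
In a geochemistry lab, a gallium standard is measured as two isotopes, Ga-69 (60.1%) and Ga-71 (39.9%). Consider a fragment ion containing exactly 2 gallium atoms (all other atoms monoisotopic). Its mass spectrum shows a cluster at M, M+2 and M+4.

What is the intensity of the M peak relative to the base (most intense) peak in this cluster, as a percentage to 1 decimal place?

75.3%

Binomial terms of (0.601 + 0.399)^2: M 0.3612, M+2 0.4796, M+4 0.1592 → M+2 is the base peak.
P(M+2) = C(2,1) × 0.601^1 × 0.399^1 = 2 × 0.6010 × 0.3990 = 0.479598 (base)
P(M) = C(2,0) × 0.601^2 × 0.399^0 = 1 × 0.361201 × 1.0000 = 0.361201
Relative intensity = 0.361201 / 0.479598 × 100 = 75.3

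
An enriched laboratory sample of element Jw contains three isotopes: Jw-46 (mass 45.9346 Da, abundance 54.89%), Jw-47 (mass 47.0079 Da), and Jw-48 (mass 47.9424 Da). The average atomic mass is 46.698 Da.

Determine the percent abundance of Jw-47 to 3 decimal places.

Let x and y be the fractions of Jw-47 and Jw-48. Then x + y = 1 − 0.5489 = 0.4511 and 47.0079x + 47.9424y = 46.698 − 0.5489×45.9346 = 21.48449806.
Substituting: 47.0079x + 47.9424(0.4511 − x) = 21.48449806
(47.0079 − 47.9424)x = -0.14231858  ⇒  x = 0.15229, y = 0.29881
Jw-47: 15.229%, Jw-48: 29.881%.

15.229%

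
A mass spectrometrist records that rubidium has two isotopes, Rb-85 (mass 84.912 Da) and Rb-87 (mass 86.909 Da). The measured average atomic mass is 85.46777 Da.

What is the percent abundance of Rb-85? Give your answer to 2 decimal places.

Let x be the fractional abundance of Rb-85; then Rb-87 has abundance 1 − x.
84.912·x + 86.909·(1 − x) = 85.46777
(84.912 − 86.909)·x = 85.46777 − 86.909
x = -1.44123 / -1.997 = 0.72170 → 72.17% Rb-85, 27.83% Rb-87.

72.17%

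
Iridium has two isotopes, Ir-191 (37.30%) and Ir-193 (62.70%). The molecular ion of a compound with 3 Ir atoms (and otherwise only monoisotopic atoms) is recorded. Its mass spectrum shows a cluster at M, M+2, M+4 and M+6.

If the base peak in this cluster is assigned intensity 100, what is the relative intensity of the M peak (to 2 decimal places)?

Binomial terms of (0.3730 + 0.6270)^3: M 0.0519, M+2 0.2617, M+4 0.4399, M+6 0.2465 → M+4 is the base peak.
P(M+4) = C(3,2) × 0.3730^1 × 0.6270^2 = 3 × 0.3730 × 0.393129 = 0.439911 (base)
P(M) = C(3,0) × 0.3730^3 × 0.6270^0 = 1 × 0.05189512 × 1.0000 = 0.051895
Relative intensity = 0.051895 / 0.439911 × 100 = 11.80

11.80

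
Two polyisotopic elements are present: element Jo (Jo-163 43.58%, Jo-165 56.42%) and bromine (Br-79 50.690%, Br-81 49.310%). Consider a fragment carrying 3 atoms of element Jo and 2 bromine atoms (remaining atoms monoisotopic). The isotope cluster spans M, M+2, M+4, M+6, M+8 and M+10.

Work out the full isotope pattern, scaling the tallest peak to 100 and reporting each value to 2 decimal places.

6.40 : 37.30 : 86.58 : 100.00 : 57.46 : 13.14

Element Jo pattern (n=3): 0.08276785 : 0.32146137 : 0.41617371 : 0.17959707
Bromine pattern (n=2): 0.25694761 : 0.49990478 : 0.24314761
Convolve the two distributions (both contribute in 2-u steps):
  M: 0.08276785×0.25694761 = 0.021267
  M+2: 0.08276785×0.49990478 + 0.32146137×0.25694761 = 0.123975
  M+4: 0.08276785×0.24314761 + 0.32146137×0.49990478 + 0.41617371×0.25694761 = 0.287760
  M+6: 0.32146137×0.24314761 + 0.41617371×0.49990478 + 0.17959707×0.25694761 = 0.332357
  M+8: 0.41617371×0.24314761 + 0.17959707×0.49990478 = 0.190973
  M+10: 0.17959707×0.24314761 = 0.043669
Scale to base peak (0.332357) = 100: 6.40 : 37.30 : 86.58 : 100.00 : 57.46 : 13.14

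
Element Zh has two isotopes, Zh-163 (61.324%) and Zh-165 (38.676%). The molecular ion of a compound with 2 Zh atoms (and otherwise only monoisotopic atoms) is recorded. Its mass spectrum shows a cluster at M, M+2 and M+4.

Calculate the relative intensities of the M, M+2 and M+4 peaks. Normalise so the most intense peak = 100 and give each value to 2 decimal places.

Expanding (0.61324 + 0.38676)^2:
P(M) = 0.61324^2 = 0.376063
P(M+2) = 2 × 0.61324^1 × 0.38676^1 = 0.474353
P(M+4) = 0.38676^2 = 0.149583
The M+2 peak is largest (0.474353); scaling to 100 gives 79.28 : 100.00 : 31.53.

79.28 : 100.00 : 31.53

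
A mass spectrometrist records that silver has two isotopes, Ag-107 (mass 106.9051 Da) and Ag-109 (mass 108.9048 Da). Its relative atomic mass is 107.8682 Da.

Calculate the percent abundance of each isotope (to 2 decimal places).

Ag-107: 51.84%, Ag-109: 48.16%

With x = fraction of Ag-107 (so Ag-109 is 1 − x):
106.9051·x + 108.9048·(1 − x) = 107.8682
(106.9051 − 108.9048)·x = 107.8682 − 108.9048
x = -1.0366 / -1.9997 = 0.51838 → 51.84% Ag-107, 48.16% Ag-109.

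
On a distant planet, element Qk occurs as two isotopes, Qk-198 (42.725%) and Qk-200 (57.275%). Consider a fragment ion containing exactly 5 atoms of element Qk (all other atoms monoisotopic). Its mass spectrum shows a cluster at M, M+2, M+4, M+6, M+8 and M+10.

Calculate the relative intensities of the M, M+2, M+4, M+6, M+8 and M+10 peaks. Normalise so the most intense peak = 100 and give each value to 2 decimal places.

4.15 : 27.82 : 74.60 : 100.00 : 67.03 : 17.97

Expanding (0.42725 + 0.57275)^5:
P(M) = 0.42725^5 = 0.014237
P(M+2) = 5 × 0.42725^4 × 0.57275^1 = 0.095425
P(M+4) = 10 × 0.42725^3 × 0.57275^2 = 0.255845
P(M+6) = 10 × 0.42725^2 × 0.57275^3 = 0.342973
P(M+8) = 5 × 0.42725^1 × 0.57275^4 = 0.229886
P(M+10) = 0.57275^5 = 0.061635
The M+6 peak is largest (0.342973); scaling to 100 gives 4.15 : 27.82 : 74.60 : 100.00 : 67.03 : 17.97.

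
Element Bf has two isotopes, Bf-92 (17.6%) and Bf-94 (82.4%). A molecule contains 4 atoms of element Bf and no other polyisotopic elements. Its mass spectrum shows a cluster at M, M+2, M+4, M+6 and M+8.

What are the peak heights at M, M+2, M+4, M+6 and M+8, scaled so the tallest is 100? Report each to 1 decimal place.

0.2 : 3.9 : 27.4 : 85.4 : 100.0

The 4 Bf atoms are independent, so intensities follow the terms of (0.176 + 0.824)^4.
P(M) = 0.176^4 = 0.000960
P(M+2) = 4 × 0.176^3 × 0.824^1 = 0.017969
P(M+4) = 6 × 0.176^2 × 0.824^2 = 0.126192
P(M+6) = 4 × 0.176^1 × 0.824^3 = 0.393871
P(M+8) = 0.824^4 = 0.461008
The M+8 peak is largest (0.461008); scaling to 100 gives 0.2 : 3.9 : 27.4 : 85.4 : 100.0.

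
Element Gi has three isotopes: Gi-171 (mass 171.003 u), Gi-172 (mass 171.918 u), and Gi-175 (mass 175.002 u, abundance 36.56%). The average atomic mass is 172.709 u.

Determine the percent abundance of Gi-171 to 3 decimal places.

The remaining 63.44% is split between Gi-171 (fraction x) and Gi-172 (fraction 0.6344 − x).
Substituting: 171.003x + 171.918(0.6344 − x) = 108.7282688
(171.003 − 171.918)x = -0.3365104  ⇒  x = 0.36777, y = 0.26663
Gi-171: 36.777%, Gi-172: 26.663%.

36.777%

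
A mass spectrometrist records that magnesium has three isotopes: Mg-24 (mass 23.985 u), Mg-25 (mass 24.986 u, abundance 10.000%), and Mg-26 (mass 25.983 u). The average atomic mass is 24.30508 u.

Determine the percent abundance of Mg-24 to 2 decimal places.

Let x and y be the fractions of Mg-24 and Mg-26. Then x + y = 1 − 0.10000 = 0.90000 and 23.985x + 25.983y = 24.30508 − 0.10000×24.986 = 21.80648.
Substituting: 23.985x + 25.983(0.90000 − x) = 21.80648
(23.985 − 25.983)x = -1.57822  ⇒  x = 0.78990, y = 0.11010
Mg-24: 78.99%, Mg-26: 11.01%.

78.99%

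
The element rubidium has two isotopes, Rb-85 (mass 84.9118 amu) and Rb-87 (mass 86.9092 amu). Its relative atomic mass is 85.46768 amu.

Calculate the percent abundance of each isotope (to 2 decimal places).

With x = fraction of Rb-85 (so Rb-87 is 1 − x):
84.9118·x + 86.9092·(1 − x) = 85.46768
(84.9118 − 86.9092)·x = 85.46768 − 86.9092
x = -1.44152 / -1.9974 = 0.72170 → 72.17% Rb-85, 27.83% Rb-87.

Rb-85: 72.17%, Rb-87: 27.83%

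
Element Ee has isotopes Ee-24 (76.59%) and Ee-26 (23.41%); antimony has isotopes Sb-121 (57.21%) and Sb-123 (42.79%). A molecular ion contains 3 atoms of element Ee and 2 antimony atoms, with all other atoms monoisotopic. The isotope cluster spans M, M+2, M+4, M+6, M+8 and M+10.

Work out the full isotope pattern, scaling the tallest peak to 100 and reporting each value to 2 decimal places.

41.44 : 100.00 : 91.65 : 39.82 : 8.27 : 0.66

Element Ee pattern (n=3): 0.44927909 : 0.41197115 : 0.12592042 : 0.01282934
Antimony pattern (n=2): 0.32729841 : 0.48960318 : 0.18309841
Convolve the two distributions (both contribute in 2-u steps):
  M: 0.44927909×0.32729841 = 0.147048
  M+2: 0.44927909×0.48960318 + 0.41197115×0.32729841 = 0.354806
  M+4: 0.44927909×0.18309841 + 0.41197115×0.48960318 + 0.12592042×0.32729841 = 0.325178
  M+6: 0.41197115×0.18309841 + 0.12592042×0.48960318 + 0.01282934×0.32729841 = 0.141281
  M+8: 0.12592042×0.18309841 + 0.01282934×0.48960318 = 0.029337
  M+10: 0.01282934×0.18309841 = 0.002349
Scale to base peak (0.354806) = 100: 41.44 : 100.00 : 91.65 : 39.82 : 8.27 : 0.66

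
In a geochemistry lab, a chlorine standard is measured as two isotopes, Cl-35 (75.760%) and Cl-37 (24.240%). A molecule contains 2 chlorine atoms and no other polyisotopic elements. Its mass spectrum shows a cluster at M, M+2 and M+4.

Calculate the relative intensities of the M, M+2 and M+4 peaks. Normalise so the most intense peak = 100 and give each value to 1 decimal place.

100.0 : 64.0 : 10.2

The 2 Cl atoms are independent, so intensities follow the terms of (0.75760 + 0.24240)^2.
P(M) = 0.75760^2 = 0.573958
P(M+2) = 2 × 0.75760^1 × 0.24240^1 = 0.367284
P(M+4) = 0.24240^2 = 0.058758
The M peak is largest (0.573958); scaling to 100 gives 100.0 : 64.0 : 10.2.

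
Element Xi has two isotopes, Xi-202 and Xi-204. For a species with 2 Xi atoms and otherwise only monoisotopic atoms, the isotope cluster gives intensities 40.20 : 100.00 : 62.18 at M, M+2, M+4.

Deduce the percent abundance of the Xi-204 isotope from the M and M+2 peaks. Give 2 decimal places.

55.43%

Let p = fractional abundance of Xi-202. I(M+2)/I(M) = [C(2,1)·p^1·(1−p)] / p^2 = 2·(1−p)/p = 100.00/40.20 = 2.4876
(1−p)/p = 2.4876/2 = 1.2438  ⇒  p = 1/(1 + 1.2438) = 0.4457
Xi-202: 44.57%, Xi-204: 55.43%.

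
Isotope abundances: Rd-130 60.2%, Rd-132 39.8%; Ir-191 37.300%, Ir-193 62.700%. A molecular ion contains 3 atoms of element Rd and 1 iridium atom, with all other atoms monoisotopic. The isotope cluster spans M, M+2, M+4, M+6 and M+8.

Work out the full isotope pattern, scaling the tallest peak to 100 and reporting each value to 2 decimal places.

Element Rd pattern (n=3): 0.21816721 : 0.43271038 : 0.28607762 : 0.06304479
Iridium pattern (n=1): 0.3730 : 0.6270
Convolve the two distributions (both contribute in 2-u steps):
  M: 0.21816721×0.3730 = 0.081376
  M+2: 0.21816721×0.6270 + 0.43271038×0.3730 = 0.298192
  M+4: 0.43271038×0.6270 + 0.28607762×0.3730 = 0.378016
  M+6: 0.28607762×0.6270 + 0.06304479×0.3730 = 0.202886
  M+8: 0.06304479×0.6270 = 0.039529
Scale to base peak (0.378016) = 100: 21.53 : 78.88 : 100.00 : 53.67 : 10.46

21.53 : 78.88 : 100.00 : 53.67 : 10.46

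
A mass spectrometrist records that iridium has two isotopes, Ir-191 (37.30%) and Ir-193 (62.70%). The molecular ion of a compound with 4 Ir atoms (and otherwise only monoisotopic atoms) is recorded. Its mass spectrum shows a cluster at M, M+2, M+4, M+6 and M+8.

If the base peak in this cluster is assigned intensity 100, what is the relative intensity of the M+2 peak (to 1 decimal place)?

(0.3730 + 0.6270)^4 gives M 0.0194, M+2 0.1302, M+4 0.3282, M+6 0.3678, M+8 0.1546; the largest is M+6.
P(M+6) = C(4,3) × 0.3730^1 × 0.6270^3 = 4 × 0.3730 × 0.24649188 = 0.367766 (base)
P(M+2) = C(4,1) × 0.3730^3 × 0.6270^1 = 4 × 0.05189512 × 0.6270 = 0.130153
Relative intensity = 0.130153 / 0.367766 × 100 = 35.4

35.4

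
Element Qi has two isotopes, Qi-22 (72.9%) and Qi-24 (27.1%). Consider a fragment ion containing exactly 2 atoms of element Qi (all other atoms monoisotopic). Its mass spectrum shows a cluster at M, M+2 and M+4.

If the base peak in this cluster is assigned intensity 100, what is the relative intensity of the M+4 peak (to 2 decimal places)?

Term probabilities: M 0.5314, M+2 0.3951, M+4 0.0734. Base peak = M.
P(M) = C(2,0) × 0.729^2 × 0.271^0 = 1 × 0.531441 × 1.0000 = 0.531441 (base)
P(M+4) = C(2,2) × 0.729^0 × 0.271^2 = 1 × 1.0000 × 0.073441 = 0.073441
Relative intensity = 0.073441 / 0.531441 × 100 = 13.82

13.82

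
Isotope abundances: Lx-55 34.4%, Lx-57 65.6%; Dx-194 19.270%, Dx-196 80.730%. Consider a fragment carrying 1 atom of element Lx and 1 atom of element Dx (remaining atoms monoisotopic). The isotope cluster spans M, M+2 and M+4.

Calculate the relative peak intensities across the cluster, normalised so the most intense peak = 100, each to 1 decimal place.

12.5 : 76.3 : 100.0

Element Lx pattern (n=1): 0.3440 : 0.6560
Element Dx pattern (n=1): 0.1927 : 0.8073
Convolve the two distributions (both contribute in 2-u steps):
  M: 0.3440×0.1927 = 0.066289
  M+2: 0.3440×0.8073 + 0.6560×0.1927 = 0.404122
  M+4: 0.6560×0.8073 = 0.529589
Scale to base peak (0.529589) = 100: 12.5 : 76.3 : 100.0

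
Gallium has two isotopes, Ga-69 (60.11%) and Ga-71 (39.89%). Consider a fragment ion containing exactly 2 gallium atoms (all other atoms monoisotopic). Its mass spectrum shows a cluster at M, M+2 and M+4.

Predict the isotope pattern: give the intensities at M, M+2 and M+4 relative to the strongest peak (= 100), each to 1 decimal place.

75.3 : 100.0 : 33.2

Expanding (0.6011 + 0.3989)^2:
P(M) = 0.6011^2 = 0.361321
P(M+2) = 2 × 0.6011^1 × 0.3989^1 = 0.479558
P(M+4) = 0.3989^2 = 0.159121
The M+2 peak is largest (0.479558); scaling to 100 gives 75.3 : 100.0 : 33.2.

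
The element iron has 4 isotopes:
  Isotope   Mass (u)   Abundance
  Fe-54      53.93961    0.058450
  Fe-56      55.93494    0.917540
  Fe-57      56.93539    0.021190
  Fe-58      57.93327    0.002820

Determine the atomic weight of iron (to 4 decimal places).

The abundance-weighted mean is 0.058450 × 53.93961 + 0.917540 × 55.93494 + 0.021190 × 56.93539 + 0.002820 × 57.93327
= 3.152770 + 51.322545 + 1.206461 + 0.163372 = 55.845148 u

55.8451 u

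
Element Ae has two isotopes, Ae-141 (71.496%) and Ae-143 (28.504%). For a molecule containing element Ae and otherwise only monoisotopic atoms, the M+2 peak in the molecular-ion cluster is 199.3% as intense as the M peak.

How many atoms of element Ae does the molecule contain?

5

For n independent Ae atoms, I(M+2)/I(M) = n · (abundance Ae-143) / (abundance Ae-141) = n · 0.28504/0.71496.
n = 1.993 × 0.71496/0.28504 = 5.00 ≈ 5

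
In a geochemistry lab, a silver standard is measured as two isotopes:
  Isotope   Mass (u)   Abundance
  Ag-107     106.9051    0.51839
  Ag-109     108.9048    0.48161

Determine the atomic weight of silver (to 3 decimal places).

107.868 u

Average mass = Σ (abundance × isotope mass) = 0.51839 × 106.9051 + 0.48161 × 108.9048
= 55.41853 + 52.44964 = 107.86817 u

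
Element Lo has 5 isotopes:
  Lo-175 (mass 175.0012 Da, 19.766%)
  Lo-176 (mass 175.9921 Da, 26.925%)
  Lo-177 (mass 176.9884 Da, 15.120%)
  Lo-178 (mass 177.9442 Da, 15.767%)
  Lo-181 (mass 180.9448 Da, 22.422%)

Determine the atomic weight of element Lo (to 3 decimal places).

177.365 Da

Average mass = Σ (abundance × isotope mass) = 0.19766 × 175.0012 + 0.26925 × 175.9921 + 0.15120 × 176.9884 + 0.15767 × 177.9442 + 0.22422 × 180.9448
= 34.59074 + 47.38587 + 26.76065 + 28.05646 + 40.57144 = 177.36516 Da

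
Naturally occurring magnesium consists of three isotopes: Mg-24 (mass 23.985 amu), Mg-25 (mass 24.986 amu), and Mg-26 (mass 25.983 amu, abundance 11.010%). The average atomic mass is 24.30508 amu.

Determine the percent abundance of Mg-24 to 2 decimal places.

78.99%

The remaining 88.990% is split between Mg-24 (fraction x) and Mg-25 (fraction 0.88990 − x).
Substituting: 23.985x + 24.986(0.88990 − x) = 21.4443517
(23.985 − 24.986)x = -0.7906897  ⇒  x = 0.78990, y = 0.10000
Mg-24: 78.99%, Mg-25: 10.00%.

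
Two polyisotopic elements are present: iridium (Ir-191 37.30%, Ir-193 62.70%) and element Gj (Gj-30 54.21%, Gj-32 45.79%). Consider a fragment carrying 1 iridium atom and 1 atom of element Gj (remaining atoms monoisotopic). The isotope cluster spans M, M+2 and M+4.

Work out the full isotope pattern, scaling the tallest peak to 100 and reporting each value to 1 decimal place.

Iridium pattern (n=1): 0.3730 : 0.6270
Element Gj pattern (n=1): 0.5421 : 0.4579
Convolve the two distributions (both contribute in 2-u steps):
  M: 0.3730×0.5421 = 0.202203
  M+2: 0.3730×0.4579 + 0.6270×0.5421 = 0.510693
  M+4: 0.6270×0.4579 = 0.287103
Scale to base peak (0.510693) = 100: 39.6 : 100.0 : 56.2

39.6 : 100.0 : 56.2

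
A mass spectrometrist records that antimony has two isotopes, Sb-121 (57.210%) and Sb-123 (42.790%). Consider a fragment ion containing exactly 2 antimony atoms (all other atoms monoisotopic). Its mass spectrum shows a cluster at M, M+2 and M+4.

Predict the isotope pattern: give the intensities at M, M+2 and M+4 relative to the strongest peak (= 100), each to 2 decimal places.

The 2 Sb atoms are independent, so intensities follow the terms of (0.57210 + 0.42790)^2.
P(M) = 0.57210^2 = 0.327298
P(M+2) = 2 × 0.57210^1 × 0.42790^1 = 0.489603
P(M+4) = 0.42790^2 = 0.183098
The M+2 peak is largest (0.489603); scaling to 100 gives 66.85 : 100.00 : 37.40.

66.85 : 100.00 : 37.40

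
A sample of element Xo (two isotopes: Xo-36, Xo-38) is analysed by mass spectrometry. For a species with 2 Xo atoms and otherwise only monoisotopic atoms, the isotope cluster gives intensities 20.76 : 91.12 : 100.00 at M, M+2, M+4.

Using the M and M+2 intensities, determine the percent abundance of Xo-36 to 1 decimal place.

31.3%

Let p = fractional abundance of Xo-36. I(M+2)/I(M) = [C(2,1)·p^1·(1−p)] / p^2 = 2·(1−p)/p = 91.12/20.76 = 4.3892
(1−p)/p = 4.3892/2 = 2.1946  ⇒  p = 1/(1 + 2.1946) = 0.3130
Xo-36: 31.3%, Xo-38: 68.7%.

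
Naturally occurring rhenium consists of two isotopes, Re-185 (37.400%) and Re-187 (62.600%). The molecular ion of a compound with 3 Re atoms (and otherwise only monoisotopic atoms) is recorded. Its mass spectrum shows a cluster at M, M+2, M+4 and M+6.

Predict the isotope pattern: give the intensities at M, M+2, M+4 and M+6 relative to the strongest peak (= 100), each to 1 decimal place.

The 3 Re atoms are independent, so intensities follow the terms of (0.37400 + 0.62600)^3.
P(M) = 0.37400^3 = 0.052314
P(M+2) = 3 × 0.37400^2 × 0.62600^1 = 0.262687
P(M+4) = 3 × 0.37400^1 × 0.62600^2 = 0.439685
P(M+6) = 0.62600^3 = 0.245314
The M+4 peak is largest (0.439685); scaling to 100 gives 11.9 : 59.7 : 100.0 : 55.8.

11.9 : 59.7 : 100.0 : 55.8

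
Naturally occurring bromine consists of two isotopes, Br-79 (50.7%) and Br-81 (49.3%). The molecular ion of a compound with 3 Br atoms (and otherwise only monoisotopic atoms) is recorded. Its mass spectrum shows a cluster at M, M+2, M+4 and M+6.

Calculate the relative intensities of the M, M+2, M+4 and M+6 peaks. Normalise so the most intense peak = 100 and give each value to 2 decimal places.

Each Br atom is independently Br-79 (p = 0.507) or Br-81 (q = 0.493); the cluster is the binomial expansion (p + q)^3.
P(M) = 0.507^3 = 0.130324
P(M+2) = 3 × 0.507^2 × 0.493^1 = 0.380175
P(M+4) = 3 × 0.507^1 × 0.493^2 = 0.369678
P(M+6) = 0.493^3 = 0.119823
The M+2 peak is largest (0.380175); scaling to 100 gives 34.28 : 100.00 : 97.24 : 31.52.

34.28 : 100.00 : 97.24 : 31.52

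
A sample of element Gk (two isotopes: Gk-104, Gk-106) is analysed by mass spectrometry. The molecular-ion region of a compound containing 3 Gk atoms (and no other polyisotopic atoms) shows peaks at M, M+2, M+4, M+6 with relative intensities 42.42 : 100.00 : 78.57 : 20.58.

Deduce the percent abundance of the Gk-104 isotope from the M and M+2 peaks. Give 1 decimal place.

56.0%

Let p = fractional abundance of Gk-104. I(M+2)/I(M) = [C(3,1)·p^2·(1−p)] / p^3 = 3·(1−p)/p = 100.00/42.42 = 2.3574
(1−p)/p = 2.3574/3 = 0.7858  ⇒  p = 1/(1 + 0.7858) = 0.5600
Gk-104: 56.0%, Gk-106: 44.0%.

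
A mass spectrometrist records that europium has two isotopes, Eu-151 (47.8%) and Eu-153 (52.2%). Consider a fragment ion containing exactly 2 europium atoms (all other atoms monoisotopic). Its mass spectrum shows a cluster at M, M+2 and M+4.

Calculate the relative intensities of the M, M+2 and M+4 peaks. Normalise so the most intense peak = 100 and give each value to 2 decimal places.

45.79 : 100.00 : 54.60

Expanding (0.478 + 0.522)^2:
P(M) = 0.478^2 = 0.228484
P(M+2) = 2 × 0.478^1 × 0.522^1 = 0.499032
P(M+4) = 0.522^2 = 0.272484
The M+2 peak is largest (0.499032); scaling to 100 gives 45.79 : 100.00 : 54.60.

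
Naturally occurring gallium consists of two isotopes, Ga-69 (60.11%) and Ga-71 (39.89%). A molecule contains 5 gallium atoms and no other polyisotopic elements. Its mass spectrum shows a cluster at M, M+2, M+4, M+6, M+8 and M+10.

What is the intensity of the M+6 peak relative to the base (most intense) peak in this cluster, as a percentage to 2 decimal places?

66.36%

(0.6011 + 0.3989)^5 gives M 0.0785, M+2 0.2604, M+4 0.3456, M+6 0.2293, M+8 0.0761, M+10 0.0101; the largest is M+4.
P(M+4) = C(5,2) × 0.6011^3 × 0.3989^2 = 10 × 0.21719018 × 0.15912121 = 0.345596 (base)
P(M+6) = C(5,3) × 0.6011^2 × 0.3989^3 = 10 × 0.36132121 × 0.06347345 = 0.229343
Relative intensity = 0.229343 / 0.345596 × 100 = 66.36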